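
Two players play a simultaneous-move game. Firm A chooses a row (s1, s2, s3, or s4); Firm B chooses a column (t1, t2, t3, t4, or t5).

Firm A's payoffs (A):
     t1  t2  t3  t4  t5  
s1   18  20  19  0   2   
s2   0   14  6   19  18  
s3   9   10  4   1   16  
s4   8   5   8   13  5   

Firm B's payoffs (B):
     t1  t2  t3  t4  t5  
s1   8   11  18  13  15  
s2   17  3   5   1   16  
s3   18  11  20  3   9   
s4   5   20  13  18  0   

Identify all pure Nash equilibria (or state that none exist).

(s1, t3)

A profile is a Nash equilibrium when each player is best-responding to the other.
Firm A's best responses — vs t1: s1 (payoff 18); vs t2: s1 (payoff 20); vs t3: s1 (payoff 19); vs t4: s2 (payoff 19); vs t5: s2 (payoff 18).
Firm B's best responses — vs s1: t3 (payoff 18); vs s2: t1 (payoff 17); vs s3: t3 (payoff 20); vs s4: t2 (payoff 20).
The only mutual best response is (s1, t3); neither player gains by switching there.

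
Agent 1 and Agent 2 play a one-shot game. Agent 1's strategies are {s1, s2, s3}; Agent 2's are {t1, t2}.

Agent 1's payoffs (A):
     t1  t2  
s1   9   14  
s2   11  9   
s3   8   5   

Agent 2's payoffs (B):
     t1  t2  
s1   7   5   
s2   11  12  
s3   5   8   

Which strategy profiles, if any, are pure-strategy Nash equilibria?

No pure-strategy Nash equilibrium

A profile is a Nash equilibrium when each player is best-responding to the other.
Agent 1's best responses — vs t1: s2 (payoff 11); vs t2: s1 (payoff 14).
Agent 2's best responses — vs s1: t1 (payoff 7); vs s2: t2 (payoff 12); vs s3: t2 (payoff 8).
No cell has both players best-responding. For instance, Agent 1's best reply to t2 is s1, but against s1 Agent 2 prefers t1 over t2.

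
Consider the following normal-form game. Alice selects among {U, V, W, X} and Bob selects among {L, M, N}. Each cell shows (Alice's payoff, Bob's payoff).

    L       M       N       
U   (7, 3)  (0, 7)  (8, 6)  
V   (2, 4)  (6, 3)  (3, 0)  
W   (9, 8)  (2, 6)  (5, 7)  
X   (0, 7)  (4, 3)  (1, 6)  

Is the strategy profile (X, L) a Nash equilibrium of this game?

Holding Bob at L: Alice gets 0 from X but could get 9 by switching to W. Alice has a profitable deviation.

No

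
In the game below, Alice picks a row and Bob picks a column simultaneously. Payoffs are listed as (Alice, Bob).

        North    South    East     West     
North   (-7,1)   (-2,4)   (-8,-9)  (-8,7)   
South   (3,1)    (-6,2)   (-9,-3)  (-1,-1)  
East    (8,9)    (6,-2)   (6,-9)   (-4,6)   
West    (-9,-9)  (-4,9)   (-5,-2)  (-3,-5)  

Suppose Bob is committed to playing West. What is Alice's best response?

With Bob fixed at West, Alice's payoffs are: North → -8, South → -1, East → -4, West → -3.
The maximum is -1, achieved by South.

South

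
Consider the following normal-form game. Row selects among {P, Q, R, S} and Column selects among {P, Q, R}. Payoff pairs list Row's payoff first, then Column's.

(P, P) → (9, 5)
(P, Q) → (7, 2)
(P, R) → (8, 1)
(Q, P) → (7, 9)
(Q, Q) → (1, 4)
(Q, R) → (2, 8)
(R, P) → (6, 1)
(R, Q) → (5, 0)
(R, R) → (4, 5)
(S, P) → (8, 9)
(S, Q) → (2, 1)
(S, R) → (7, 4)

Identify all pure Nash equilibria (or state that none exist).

Check mutual best responses: a cell is a NE iff neither player can gain by unilaterally deviating.
Row's best responses — vs P: P (payoff 9); vs Q: P (payoff 7); vs R: P (payoff 8).
Column's best responses — vs P: P (payoff 5); vs Q: P (payoff 9); vs R: R (payoff 5); vs S: P (payoff 9).
The only mutual best response is (P, P); neither player gains by switching there.

(P, P)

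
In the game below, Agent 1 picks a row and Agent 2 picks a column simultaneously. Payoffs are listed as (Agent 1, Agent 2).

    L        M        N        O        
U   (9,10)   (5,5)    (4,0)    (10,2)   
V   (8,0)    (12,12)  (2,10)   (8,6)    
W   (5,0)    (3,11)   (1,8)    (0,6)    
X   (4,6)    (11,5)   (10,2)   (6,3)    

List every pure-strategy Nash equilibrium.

Find each player's best response to every opponent strategy; NE are the intersections.
Agent 1's best responses — vs L: U (payoff 9); vs M: V (payoff 12); vs N: X (payoff 10); vs O: U (payoff 10).
Agent 2's best responses — vs U: L (payoff 10); vs V: M (payoff 12); vs W: M (payoff 11); vs X: L (payoff 6).
Mutual best responses occur at (U, L) and (V, M); at each, neither player gains by switching.

(U, L) and (V, M)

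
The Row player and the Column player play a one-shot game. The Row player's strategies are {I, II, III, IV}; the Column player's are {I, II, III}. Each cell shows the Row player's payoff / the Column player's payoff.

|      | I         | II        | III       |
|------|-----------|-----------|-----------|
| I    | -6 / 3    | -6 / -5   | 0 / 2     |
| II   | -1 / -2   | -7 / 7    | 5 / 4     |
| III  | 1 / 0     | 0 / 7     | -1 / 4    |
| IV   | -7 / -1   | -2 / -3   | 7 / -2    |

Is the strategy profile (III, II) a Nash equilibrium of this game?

Holding the Column player at II: the Row player gets 0 from III, versus -6 from I, -7 from II, -2 from IV. No profitable deviation for the Row player.
Holding the Row player at III: the Column player gets 7 from II, versus 0 from I, 4 from III. No profitable deviation for the Column player either.

Yes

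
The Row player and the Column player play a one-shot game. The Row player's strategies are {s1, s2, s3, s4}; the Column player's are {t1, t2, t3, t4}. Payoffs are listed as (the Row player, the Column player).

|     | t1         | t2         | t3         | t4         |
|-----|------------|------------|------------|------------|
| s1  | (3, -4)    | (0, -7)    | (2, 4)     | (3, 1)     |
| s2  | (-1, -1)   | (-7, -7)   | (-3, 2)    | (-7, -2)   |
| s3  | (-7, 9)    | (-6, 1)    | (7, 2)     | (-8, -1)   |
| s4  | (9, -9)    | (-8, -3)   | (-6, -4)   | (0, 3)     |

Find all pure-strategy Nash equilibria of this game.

None

Check mutual best responses: a cell is a NE iff neither player can gain by unilaterally deviating.
The Row player's best responses — vs t1: s4 (payoff 9); vs t2: s1 (payoff 0); vs t3: s3 (payoff 7); vs t4: s1 (payoff 3).
The Column player's best responses — vs s1: t3 (payoff 4); vs s2: t3 (payoff 2); vs s3: t1 (payoff 9); vs s4: t4 (payoff 3).
No cell has both players best-responding. For instance, the Row player's best reply to t1 is s4, but against s4 the Column player prefers t4 over t1.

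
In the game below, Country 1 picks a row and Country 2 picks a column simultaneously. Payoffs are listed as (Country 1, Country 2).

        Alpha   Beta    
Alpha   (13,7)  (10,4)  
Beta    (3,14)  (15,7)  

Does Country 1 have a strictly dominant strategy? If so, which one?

A strategy is strictly dominant if it gives Country 1 a strictly higher payoff than every other strategy, against every choice by the opponent.
Alpha is not dominant: against Beta, Beta gives 15 > 10.
Beta is not dominant: against Alpha, Alpha gives 13 > 3.
No single strategy is best against every opponent action.

None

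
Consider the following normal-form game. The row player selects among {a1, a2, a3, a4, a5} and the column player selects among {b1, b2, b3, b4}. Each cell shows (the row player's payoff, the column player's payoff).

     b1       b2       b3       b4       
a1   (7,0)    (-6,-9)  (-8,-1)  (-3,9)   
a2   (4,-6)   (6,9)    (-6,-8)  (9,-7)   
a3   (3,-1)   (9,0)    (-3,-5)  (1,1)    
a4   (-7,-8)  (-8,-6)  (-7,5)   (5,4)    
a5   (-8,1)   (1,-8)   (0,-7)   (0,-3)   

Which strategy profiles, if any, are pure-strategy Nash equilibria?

Find each player's best response to every opponent strategy; NE are the intersections.
The row player's best responses — vs b1: a1 (payoff 7); vs b2: a3 (payoff 9); vs b3: a5 (payoff 0); vs b4: a2 (payoff 9).
The column player's best responses — vs a1: b4 (payoff 9); vs a2: b2 (payoff 9); vs a3: b4 (payoff 1); vs a4: b3 (payoff 5); vs a5: b1 (payoff 1).
No cell has both players best-responding. For instance, the row player's best reply to b2 is a3, but against a3 the column player prefers b4 over b2.

There is no pure-strategy Nash equilibrium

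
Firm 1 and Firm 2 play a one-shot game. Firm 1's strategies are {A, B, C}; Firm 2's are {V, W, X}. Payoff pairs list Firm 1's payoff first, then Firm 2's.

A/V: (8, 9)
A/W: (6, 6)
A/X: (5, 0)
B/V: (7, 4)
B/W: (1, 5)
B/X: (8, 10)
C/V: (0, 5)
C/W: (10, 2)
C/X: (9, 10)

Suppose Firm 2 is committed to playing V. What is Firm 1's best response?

A

With Firm 2 fixed at V, Firm 1's payoffs are: A → 8, B → 7, C → 0.
The maximum is 8, achieved by A.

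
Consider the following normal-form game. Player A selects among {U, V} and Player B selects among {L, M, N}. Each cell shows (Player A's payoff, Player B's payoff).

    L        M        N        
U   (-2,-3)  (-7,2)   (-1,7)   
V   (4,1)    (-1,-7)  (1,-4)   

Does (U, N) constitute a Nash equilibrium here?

Holding Player B at N: Player A gets -1 from U but could get 1 by switching to V. Player A has a profitable deviation.

No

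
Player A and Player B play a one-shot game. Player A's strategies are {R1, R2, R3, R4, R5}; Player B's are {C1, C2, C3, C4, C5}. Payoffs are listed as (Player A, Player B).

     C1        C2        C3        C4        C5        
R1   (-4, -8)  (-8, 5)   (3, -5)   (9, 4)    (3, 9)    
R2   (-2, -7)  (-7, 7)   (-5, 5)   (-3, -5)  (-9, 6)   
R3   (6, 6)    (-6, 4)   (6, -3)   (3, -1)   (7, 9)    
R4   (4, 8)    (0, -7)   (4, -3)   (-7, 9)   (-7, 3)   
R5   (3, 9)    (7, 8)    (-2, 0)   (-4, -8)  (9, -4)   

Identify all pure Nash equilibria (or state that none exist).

No pure-strategy Nash equilibrium

Check mutual best responses: a cell is a NE iff neither player can gain by unilaterally deviating.
Player A's best responses — vs C1: R3 (payoff 6); vs C2: R5 (payoff 7); vs C3: R3 (payoff 6); vs C4: R1 (payoff 9); vs C5: R5 (payoff 9).
Player B's best responses — vs R1: C5 (payoff 9); vs R2: C2 (payoff 7); vs R3: C5 (payoff 9); vs R4: C4 (payoff 9); vs R5: C1 (payoff 9).
No cell has both players best-responding. For instance, Player A's best reply to C5 is R5, but against R5 Player B prefers C1 over C5.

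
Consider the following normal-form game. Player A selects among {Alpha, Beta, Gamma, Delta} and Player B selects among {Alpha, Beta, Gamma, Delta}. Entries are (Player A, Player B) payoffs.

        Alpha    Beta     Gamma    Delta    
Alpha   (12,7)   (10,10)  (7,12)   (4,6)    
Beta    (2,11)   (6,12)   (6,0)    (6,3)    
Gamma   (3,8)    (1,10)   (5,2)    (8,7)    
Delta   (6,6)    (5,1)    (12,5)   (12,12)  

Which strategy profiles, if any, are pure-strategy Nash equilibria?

A profile is a Nash equilibrium when each player is best-responding to the other.
Player A's best responses — vs Alpha: Alpha (payoff 12); vs Beta: Alpha (payoff 10); vs Gamma: Delta (payoff 12); vs Delta: Delta (payoff 12).
Player B's best responses — vs Alpha: Gamma (payoff 12); vs Beta: Beta (payoff 12); vs Gamma: Beta (payoff 10); vs Delta: Delta (payoff 12).
The only mutual best response is (Delta, Delta); neither player gains by switching there.

(Delta, Delta)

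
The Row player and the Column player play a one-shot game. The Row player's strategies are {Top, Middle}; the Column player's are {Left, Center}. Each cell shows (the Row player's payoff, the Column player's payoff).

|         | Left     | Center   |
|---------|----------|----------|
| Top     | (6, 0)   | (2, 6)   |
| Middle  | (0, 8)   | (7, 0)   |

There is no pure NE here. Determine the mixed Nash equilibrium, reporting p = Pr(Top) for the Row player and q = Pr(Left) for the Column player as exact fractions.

In a mixed NE each player is indifferent between their pure strategies, so the opponent's mix sets the indifference.
The Column player indifferent between Left and Center: p·0 + (1−p)·8 = p·6 + (1−p)·0 ⟹ 8 + (-8)p = 0 + 6p ⟹ p = 4/7.
The Row player indifferent between Top and Middle: q·6 + (1−q)·2 = q·0 + (1−q)·7 ⟹ 2 + 4q = 7 + (-7)q ⟹ q = 5/11.

p = 4/7, q = 5/11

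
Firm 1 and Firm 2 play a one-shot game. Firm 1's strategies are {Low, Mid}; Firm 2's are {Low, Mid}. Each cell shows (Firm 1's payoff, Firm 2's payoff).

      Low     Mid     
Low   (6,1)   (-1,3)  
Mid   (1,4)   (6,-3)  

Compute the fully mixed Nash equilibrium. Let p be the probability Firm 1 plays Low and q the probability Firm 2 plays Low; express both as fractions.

Each player's mixing probability is pinned down by making the *other* player indifferent.
Firm 2 indifferent between Low and Mid: p·1 + (1−p)·4 = p·3 + (1−p)·(-3) ⟹ 4 + (-3)p = (-3) + 6p ⟹ p = 7/9.
Firm 1 indifferent between Low and Mid: q·6 + (1−q)·(-1) = q·1 + (1−q)·6 ⟹ (-1) + 7q = 6 + (-5)q ⟹ q = 7/12.

p = 7/9, q = 7/12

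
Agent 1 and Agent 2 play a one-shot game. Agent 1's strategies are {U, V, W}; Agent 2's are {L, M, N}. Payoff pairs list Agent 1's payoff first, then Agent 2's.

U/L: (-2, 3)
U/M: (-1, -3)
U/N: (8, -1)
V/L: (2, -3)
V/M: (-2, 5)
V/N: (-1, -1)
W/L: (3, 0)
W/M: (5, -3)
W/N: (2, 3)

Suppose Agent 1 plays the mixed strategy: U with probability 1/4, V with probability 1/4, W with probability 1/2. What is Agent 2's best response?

N

Compute Agent 2's expected payoff from each pure strategy against the given mix.
L: (1/4)·3 + (1/4)·(-3) + (1/2)·0 = 0
M: (1/4)·(-3) + (1/4)·5 + (1/2)·(-3) = -1
N: (1/4)·(-1) + (1/4)·(-1) + (1/2)·3 = 1
Highest expected payoff is 1, from N.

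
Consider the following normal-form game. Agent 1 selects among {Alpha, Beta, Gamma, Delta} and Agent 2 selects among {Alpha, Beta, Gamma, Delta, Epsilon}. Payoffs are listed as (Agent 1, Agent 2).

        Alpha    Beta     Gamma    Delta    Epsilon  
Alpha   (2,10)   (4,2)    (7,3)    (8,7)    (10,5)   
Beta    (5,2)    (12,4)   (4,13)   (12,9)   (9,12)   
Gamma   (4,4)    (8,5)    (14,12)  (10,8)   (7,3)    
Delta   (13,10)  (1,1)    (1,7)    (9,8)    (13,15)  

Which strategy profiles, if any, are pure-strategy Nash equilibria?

(Gamma, Gamma) and (Delta, Epsilon)

A profile is a Nash equilibrium when each player is best-responding to the other.
Agent 1's best responses — vs Alpha: Delta (payoff 13); vs Beta: Beta (payoff 12); vs Gamma: Gamma (payoff 14); vs Delta: Beta (payoff 12); vs Epsilon: Delta (payoff 13).
Agent 2's best responses — vs Alpha: Alpha (payoff 10); vs Beta: Gamma (payoff 13); vs Gamma: Gamma (payoff 12); vs Delta: Epsilon (payoff 15).
Mutual best responses occur at (Gamma, Gamma) and (Delta, Epsilon); at each, neither player gains by switching.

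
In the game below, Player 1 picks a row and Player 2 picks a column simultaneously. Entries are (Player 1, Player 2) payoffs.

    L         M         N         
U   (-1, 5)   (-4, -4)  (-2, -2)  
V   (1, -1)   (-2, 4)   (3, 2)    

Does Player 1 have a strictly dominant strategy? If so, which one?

A strategy is strictly dominant if it gives Player 1 a strictly higher payoff than every other strategy, against every choice by the opponent.
V strictly dominates: vs L: 1 > -1; vs M: -2 > -4; vs N: 3 > -2.

V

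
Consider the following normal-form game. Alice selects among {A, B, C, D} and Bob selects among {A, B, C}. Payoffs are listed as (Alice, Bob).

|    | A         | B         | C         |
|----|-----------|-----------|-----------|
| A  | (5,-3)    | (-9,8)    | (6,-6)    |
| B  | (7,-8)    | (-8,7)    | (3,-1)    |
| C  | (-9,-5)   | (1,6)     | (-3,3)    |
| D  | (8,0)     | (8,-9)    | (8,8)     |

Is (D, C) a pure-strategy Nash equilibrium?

Holding Bob at C: Alice gets 8 from D, versus 6 from A, 3 from B, -3 from C. No profitable deviation for Alice.
Holding Alice at D: Bob gets 8 from C, versus 0 from A, -9 from B. No profitable deviation for Bob either.

Yes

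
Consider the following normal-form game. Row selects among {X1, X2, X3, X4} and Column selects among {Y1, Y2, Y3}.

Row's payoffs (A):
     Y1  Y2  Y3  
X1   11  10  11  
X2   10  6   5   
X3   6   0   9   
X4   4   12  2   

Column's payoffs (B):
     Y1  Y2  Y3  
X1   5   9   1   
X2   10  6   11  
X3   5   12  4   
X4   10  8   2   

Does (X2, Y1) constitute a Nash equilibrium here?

No

Holding Column at Y1: Row gets 10 from X2 but could get 11 by switching to X1. Row has a profitable deviation.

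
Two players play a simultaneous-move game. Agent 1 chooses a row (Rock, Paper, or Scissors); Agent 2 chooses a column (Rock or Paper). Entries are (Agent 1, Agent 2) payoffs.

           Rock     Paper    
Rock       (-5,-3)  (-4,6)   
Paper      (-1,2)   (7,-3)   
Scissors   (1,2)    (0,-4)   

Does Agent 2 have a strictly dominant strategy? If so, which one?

A strategy is strictly dominant if it gives Agent 2 a strictly higher payoff than every other strategy, against every choice by the opponent.
Rock is not dominant: against Rock, Paper gives 6 > -3.
Paper is not dominant: against Paper, Rock gives 2 > -3.
No single strategy is best against every opponent action.

No strictly dominant strategy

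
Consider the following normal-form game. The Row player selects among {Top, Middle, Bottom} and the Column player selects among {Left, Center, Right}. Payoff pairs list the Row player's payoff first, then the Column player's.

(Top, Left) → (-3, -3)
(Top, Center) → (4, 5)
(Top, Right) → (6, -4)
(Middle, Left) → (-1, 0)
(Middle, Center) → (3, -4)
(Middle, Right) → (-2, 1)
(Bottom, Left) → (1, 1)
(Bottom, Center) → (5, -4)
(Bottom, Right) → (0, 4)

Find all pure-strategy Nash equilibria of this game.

A profile is a Nash equilibrium when each player is best-responding to the other.
The Row player's best responses — vs Left: Bottom (payoff 1); vs Center: Bottom (payoff 5); vs Right: Top (payoff 6).
The Column player's best responses — vs Top: Center (payoff 5); vs Middle: Right (payoff 1); vs Bottom: Right (payoff 4).
No cell has both players best-responding. For instance, the Row player's best reply to Right is Top, but against Top the Column player prefers Center over Right.

There is no pure-strategy Nash equilibrium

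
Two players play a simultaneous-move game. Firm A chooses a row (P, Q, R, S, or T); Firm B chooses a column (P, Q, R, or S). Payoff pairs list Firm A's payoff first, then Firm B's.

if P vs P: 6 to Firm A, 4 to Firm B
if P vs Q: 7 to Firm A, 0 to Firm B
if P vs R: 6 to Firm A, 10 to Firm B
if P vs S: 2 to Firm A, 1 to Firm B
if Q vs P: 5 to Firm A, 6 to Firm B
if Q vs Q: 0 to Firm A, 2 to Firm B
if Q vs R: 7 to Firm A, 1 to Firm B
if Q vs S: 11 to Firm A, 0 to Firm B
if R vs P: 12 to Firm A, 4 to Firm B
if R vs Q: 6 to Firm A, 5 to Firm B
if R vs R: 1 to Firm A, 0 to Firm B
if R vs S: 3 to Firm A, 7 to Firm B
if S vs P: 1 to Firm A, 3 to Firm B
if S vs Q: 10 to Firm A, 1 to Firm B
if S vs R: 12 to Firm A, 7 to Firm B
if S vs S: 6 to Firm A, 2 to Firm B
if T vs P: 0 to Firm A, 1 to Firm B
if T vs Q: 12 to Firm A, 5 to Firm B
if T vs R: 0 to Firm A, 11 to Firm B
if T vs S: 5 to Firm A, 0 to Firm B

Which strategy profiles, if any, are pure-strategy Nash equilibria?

(S, R)

A profile is a Nash equilibrium when each player is best-responding to the other.
Firm A's best responses — vs P: R (payoff 12); vs Q: T (payoff 12); vs R: S (payoff 12); vs S: Q (payoff 11).
Firm B's best responses — vs P: R (payoff 10); vs Q: P (payoff 6); vs R: S (payoff 7); vs S: R (payoff 7); vs T: R (payoff 11).
The only mutual best response is (S, R); neither player gains by switching there.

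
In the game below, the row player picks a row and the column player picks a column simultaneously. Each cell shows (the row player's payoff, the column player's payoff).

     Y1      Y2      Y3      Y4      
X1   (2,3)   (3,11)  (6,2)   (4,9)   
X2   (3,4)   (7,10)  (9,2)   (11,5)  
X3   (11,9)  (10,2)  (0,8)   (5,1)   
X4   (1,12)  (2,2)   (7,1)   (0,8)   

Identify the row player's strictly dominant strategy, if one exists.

None

Check whether one of the row player's strategies beats all alternatives regardless of what the opponent does.
X1 is not dominant: against Y1, X2 gives 3 > 2.
X2 is not dominant: against Y1, X3 gives 11 > 3.
X3 is not dominant: against Y3, X1 gives 6 > 0.
X4 is not dominant: against Y1, X1 gives 2 > 1.
No single strategy is best against every opponent action.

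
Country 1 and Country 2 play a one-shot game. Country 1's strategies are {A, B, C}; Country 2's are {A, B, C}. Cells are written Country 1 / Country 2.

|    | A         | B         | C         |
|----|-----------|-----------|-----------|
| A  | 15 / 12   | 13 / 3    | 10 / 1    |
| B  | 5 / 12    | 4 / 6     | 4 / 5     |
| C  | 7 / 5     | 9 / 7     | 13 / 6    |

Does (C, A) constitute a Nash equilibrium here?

No

Holding Country 2 at A: Country 1 gets 7 from C but could get 15 by switching to A. Country 1 has a profitable deviation.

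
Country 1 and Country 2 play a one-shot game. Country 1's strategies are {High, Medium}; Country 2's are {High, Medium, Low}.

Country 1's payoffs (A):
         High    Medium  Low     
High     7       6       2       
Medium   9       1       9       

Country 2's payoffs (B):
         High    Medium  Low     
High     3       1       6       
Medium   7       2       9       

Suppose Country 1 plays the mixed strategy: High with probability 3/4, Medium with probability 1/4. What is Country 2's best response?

Country 2's best reply maximizes expected payoff against the mix.
High: (3/4)·3 + (1/4)·7 = 4
Medium: (3/4)·1 + (1/4)·2 = 5/4
Low: (3/4)·6 + (1/4)·9 = 27/4
Highest expected payoff is 27/4, from Low.

Low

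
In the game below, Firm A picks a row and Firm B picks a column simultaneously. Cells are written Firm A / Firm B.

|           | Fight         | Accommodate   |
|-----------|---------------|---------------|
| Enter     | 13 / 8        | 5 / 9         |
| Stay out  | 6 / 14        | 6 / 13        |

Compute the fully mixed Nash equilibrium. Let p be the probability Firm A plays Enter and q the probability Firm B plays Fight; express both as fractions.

In a mixed NE each player is indifferent between their pure strategies, so the opponent's mix sets the indifference.
Firm B indifferent between Fight and Accommodate: p·8 + (1−p)·14 = p·9 + (1−p)·13 ⟹ 14 + (-6)p = 13 + (-4)p ⟹ p = 1/2.
Firm A indifferent between Enter and Stay out: q·13 + (1−q)·5 = q·6 + (1−q)·6 ⟹ 5 + 8q = 6 + 0q ⟹ q = 1/8.

p = 1/2, q = 1/8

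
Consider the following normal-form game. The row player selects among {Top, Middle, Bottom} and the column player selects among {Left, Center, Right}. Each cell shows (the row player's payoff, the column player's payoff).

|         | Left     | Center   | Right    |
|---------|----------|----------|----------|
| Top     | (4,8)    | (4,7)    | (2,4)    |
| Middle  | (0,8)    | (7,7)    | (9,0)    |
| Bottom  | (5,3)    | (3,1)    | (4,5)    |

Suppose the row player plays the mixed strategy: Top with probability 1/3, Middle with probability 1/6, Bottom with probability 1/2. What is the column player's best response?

Compute the column player's expected payoff from each pure strategy against the given mix.
Left: (1/3)·8 + (1/6)·8 + (1/2)·3 = 11/2
Center: (1/3)·7 + (1/6)·7 + (1/2)·1 = 4
Right: (1/3)·4 + (1/6)·0 + (1/2)·5 = 23/6
Highest expected payoff is 11/2, from Left.

Left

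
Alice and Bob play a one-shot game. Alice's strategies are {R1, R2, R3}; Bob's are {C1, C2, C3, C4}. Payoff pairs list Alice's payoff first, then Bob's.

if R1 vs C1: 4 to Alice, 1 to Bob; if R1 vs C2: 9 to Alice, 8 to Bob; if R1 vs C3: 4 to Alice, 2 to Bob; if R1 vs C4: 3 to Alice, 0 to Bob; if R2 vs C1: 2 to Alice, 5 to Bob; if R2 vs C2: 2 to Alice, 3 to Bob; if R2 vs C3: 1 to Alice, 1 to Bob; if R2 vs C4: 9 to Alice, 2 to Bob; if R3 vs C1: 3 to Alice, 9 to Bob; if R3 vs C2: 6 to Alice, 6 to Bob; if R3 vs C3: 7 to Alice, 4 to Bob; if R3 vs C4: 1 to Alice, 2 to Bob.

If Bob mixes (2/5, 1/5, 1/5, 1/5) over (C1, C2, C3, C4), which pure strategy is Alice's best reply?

Compute Alice's expected payoff from each pure strategy against the given mix.
R1: (2/5)·4 + (1/5)·9 + (1/5)·4 + (1/5)·3 = 24/5
R2: (2/5)·2 + (1/5)·2 + (1/5)·1 + (1/5)·9 = 16/5
R3: (2/5)·3 + (1/5)·6 + (1/5)·7 + (1/5)·1 = 4
Highest expected payoff is 24/5, from R1.

R1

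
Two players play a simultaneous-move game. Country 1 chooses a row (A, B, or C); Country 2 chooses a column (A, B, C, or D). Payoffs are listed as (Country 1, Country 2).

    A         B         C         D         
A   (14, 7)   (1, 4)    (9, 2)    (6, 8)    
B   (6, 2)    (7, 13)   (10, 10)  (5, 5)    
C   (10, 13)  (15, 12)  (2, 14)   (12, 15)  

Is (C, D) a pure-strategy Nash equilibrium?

Holding Country 2 at D: Country 1 gets 12 from C, versus 6 from A, 5 from B. No profitable deviation for Country 1.
Holding Country 1 at C: Country 2 gets 15 from D, versus 13 from A, 12 from B, 14 from C. No profitable deviation for Country 2 either.

Yes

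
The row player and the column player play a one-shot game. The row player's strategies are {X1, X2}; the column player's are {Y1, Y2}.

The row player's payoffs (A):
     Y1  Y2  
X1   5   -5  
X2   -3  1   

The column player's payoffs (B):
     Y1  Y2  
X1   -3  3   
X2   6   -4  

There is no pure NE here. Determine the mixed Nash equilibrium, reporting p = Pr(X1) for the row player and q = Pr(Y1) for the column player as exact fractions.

p = 5/8, q = 3/7

In a mixed NE each player is indifferent between their pure strategies, so the opponent's mix sets the indifference.
The column player indifferent between Y1 and Y2: p·(-3) + (1−p)·6 = p·3 + (1−p)·(-4) ⟹ 6 + (-9)p = (-4) + 7p ⟹ p = 5/8.
The row player indifferent between X1 and X2: q·5 + (1−q)·(-5) = q·(-3) + (1−q)·1 ⟹ (-5) + 10q = 1 + (-4)q ⟹ q = 3/7.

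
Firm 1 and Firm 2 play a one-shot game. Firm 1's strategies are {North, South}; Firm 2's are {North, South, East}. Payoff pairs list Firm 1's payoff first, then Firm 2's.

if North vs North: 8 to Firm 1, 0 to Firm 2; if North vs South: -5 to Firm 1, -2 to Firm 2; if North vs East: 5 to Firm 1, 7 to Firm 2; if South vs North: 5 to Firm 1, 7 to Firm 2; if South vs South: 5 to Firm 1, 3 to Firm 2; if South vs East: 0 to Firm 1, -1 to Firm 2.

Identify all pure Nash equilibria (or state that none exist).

Check mutual best responses: a cell is a NE iff neither player can gain by unilaterally deviating.
Firm 1's best responses — vs North: North (payoff 8); vs South: South (payoff 5); vs East: North (payoff 5).
Firm 2's best responses — vs North: East (payoff 7); vs South: North (payoff 7).
The only mutual best response is (North, East); neither player gains by switching there.

(North, East)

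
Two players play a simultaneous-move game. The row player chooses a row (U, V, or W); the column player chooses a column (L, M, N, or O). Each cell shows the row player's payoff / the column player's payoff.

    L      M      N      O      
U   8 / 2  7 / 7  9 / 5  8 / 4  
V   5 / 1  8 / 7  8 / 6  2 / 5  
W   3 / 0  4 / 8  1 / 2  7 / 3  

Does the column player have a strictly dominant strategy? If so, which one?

M

Check whether one of the column player's strategies beats all alternatives regardless of what the opponent does.
M strictly dominates: vs U: 7 > each of {2, 5, 4}; vs V: 7 > each of {1, 6, 5}; vs W: 8 > each of {0, 2, 3}.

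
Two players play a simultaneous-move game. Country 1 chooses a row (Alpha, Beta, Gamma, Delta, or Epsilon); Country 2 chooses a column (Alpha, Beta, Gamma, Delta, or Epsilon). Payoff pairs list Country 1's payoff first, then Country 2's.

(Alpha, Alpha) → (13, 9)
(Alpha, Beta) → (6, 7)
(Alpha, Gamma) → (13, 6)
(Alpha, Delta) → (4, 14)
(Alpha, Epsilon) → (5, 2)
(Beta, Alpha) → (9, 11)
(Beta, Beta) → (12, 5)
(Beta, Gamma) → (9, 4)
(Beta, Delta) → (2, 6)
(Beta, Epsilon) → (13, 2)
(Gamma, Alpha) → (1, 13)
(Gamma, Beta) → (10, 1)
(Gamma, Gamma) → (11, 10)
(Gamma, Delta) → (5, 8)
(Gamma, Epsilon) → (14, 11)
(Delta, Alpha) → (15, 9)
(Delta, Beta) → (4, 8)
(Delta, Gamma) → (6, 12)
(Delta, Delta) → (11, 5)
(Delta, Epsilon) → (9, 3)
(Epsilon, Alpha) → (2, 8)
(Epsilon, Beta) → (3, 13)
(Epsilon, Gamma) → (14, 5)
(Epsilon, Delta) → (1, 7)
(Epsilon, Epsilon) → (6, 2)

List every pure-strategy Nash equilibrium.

None

Check mutual best responses: a cell is a NE iff neither player can gain by unilaterally deviating.
Country 1's best responses — vs Alpha: Delta (payoff 15); vs Beta: Beta (payoff 12); vs Gamma: Epsilon (payoff 14); vs Delta: Delta (payoff 11); vs Epsilon: Gamma (payoff 14).
Country 2's best responses — vs Alpha: Delta (payoff 14); vs Beta: Alpha (payoff 11); vs Gamma: Alpha (payoff 13); vs Delta: Gamma (payoff 12); vs Epsilon: Beta (payoff 13).
No cell has both players best-responding. For instance, Country 1's best reply to Delta is Delta, but against Delta Country 2 prefers Gamma over Delta.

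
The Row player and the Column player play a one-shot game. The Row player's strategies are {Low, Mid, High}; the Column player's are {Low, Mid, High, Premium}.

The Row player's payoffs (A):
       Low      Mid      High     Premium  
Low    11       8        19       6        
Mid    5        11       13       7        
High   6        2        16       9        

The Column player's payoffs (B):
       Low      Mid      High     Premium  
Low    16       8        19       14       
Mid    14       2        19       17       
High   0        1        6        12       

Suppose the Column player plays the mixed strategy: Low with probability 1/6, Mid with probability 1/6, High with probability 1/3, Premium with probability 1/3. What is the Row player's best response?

Compute the Row player's expected payoff from each pure strategy against the given mix.
Low: (1/6)·11 + (1/6)·8 + (1/3)·19 + (1/3)·6 = 23/2
Mid: (1/6)·5 + (1/6)·11 + (1/3)·13 + (1/3)·7 = 28/3
High: (1/6)·6 + (1/6)·2 + (1/3)·16 + (1/3)·9 = 29/3
Highest expected payoff is 23/2, from Low.

Low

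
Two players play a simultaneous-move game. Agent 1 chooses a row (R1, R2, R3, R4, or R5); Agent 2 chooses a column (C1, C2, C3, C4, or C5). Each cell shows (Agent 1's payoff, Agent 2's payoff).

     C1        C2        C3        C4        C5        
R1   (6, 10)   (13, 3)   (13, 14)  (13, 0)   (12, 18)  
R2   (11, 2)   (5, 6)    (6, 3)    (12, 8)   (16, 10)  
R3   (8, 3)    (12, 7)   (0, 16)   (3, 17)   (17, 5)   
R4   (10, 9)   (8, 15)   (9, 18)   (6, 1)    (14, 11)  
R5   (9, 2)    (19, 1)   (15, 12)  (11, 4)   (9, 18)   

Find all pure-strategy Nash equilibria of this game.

None

A profile is a Nash equilibrium when each player is best-responding to the other.
Agent 1's best responses — vs C1: R2 (payoff 11); vs C2: R5 (payoff 19); vs C3: R5 (payoff 15); vs C4: R1 (payoff 13); vs C5: R3 (payoff 17).
Agent 2's best responses — vs R1: C5 (payoff 18); vs R2: C5 (payoff 10); vs R3: C4 (payoff 17); vs R4: C3 (payoff 18); vs R5: C5 (payoff 18).
No cell has both players best-responding. For instance, Agent 1's best reply to C3 is R5, but against R5 Agent 2 prefers C5 over C3.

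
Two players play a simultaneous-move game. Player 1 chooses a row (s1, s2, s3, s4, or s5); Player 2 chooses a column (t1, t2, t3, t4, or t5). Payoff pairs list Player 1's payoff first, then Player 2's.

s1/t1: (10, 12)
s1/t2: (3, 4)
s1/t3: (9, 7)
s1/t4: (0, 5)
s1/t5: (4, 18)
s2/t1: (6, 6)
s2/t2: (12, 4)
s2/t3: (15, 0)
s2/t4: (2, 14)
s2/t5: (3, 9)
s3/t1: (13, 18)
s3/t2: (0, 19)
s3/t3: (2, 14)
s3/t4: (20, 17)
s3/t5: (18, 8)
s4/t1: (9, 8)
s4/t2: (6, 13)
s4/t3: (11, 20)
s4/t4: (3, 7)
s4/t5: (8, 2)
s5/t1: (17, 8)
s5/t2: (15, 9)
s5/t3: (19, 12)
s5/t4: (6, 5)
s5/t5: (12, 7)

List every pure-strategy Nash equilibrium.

(s5, t3)

A profile is a Nash equilibrium when each player is best-responding to the other.
Player 1's best responses — vs t1: s5 (payoff 17); vs t2: s5 (payoff 15); vs t3: s5 (payoff 19); vs t4: s3 (payoff 20); vs t5: s3 (payoff 18).
Player 2's best responses — vs s1: t5 (payoff 18); vs s2: t4 (payoff 14); vs s3: t2 (payoff 19); vs s4: t3 (payoff 20); vs s5: t3 (payoff 12).
The only mutual best response is (s5, t3); neither player gains by switching there.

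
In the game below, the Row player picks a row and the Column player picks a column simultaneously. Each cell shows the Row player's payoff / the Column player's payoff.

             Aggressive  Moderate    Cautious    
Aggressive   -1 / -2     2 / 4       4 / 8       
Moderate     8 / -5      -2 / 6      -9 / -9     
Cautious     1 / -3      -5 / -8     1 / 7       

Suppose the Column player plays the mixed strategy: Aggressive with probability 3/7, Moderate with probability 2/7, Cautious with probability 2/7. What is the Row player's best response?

The Row player's best reply maximizes expected payoff against the mix.
Aggressive: (3/7)·(-1) + (2/7)·2 + (2/7)·4 = 9/7
Moderate: (3/7)·8 + (2/7)·(-2) + (2/7)·(-9) = 2/7
Cautious: (3/7)·1 + (2/7)·(-5) + (2/7)·1 = -5/7
Highest expected payoff is 9/7, from Aggressive.

Aggressive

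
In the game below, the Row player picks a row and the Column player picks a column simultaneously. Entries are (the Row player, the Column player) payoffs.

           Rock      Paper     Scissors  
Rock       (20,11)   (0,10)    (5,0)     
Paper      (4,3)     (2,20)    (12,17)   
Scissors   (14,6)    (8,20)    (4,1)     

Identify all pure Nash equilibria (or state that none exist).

Check mutual best responses: a cell is a NE iff neither player can gain by unilaterally deviating.
The Row player's best responses — vs Rock: Rock (payoff 20); vs Paper: Scissors (payoff 8); vs Scissors: Paper (payoff 12).
The Column player's best responses — vs Rock: Rock (payoff 11); vs Paper: Paper (payoff 20); vs Scissors: Paper (payoff 20).
Mutual best responses occur at (Rock, Rock) and (Scissors, Paper); at each, neither player gains by switching.

(Rock, Rock) and (Scissors, Paper)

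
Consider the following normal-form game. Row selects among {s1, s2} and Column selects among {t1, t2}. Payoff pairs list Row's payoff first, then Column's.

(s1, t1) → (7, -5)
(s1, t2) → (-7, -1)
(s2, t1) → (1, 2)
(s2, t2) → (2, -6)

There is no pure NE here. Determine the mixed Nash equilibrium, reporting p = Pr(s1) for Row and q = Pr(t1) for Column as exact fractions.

Each player's mixing probability is pinned down by making the *other* player indifferent.
Column indifferent between t1 and t2: p·(-5) + (1−p)·2 = p·(-1) + (1−p)·(-6) ⟹ 2 + (-7)p = (-6) + 5p ⟹ p = 2/3.
Row indifferent between s1 and s2: q·7 + (1−q)·(-7) = q·1 + (1−q)·2 ⟹ (-7) + 14q = 2 + (-1)q ⟹ q = 3/5.

p = 2/3, q = 3/5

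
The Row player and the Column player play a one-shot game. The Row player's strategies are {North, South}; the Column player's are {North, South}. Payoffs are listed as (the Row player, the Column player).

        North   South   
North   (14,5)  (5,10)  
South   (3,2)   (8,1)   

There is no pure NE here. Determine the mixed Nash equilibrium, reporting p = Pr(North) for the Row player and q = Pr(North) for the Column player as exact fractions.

p = 1/6, q = 3/14

Each player's mixing probability is pinned down by making the *other* player indifferent.
The Column player indifferent between North and South: p·5 + (1−p)·2 = p·10 + (1−p)·1 ⟹ 2 + 3p = 1 + 9p ⟹ p = 1/6.
The Row player indifferent between North and South: q·14 + (1−q)·5 = q·3 + (1−q)·8 ⟹ 5 + 9q = 8 + (-5)q ⟹ q = 3/14.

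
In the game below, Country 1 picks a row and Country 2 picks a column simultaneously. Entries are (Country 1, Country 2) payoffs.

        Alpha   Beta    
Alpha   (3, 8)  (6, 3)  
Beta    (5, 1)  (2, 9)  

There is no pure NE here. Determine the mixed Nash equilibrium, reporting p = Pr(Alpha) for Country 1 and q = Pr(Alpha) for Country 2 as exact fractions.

Each player's mixing probability is pinned down by making the *other* player indifferent.
Country 2 indifferent between Alpha and Beta: p·8 + (1−p)·1 = p·3 + (1−p)·9 ⟹ 1 + 7p = 9 + (-6)p ⟹ p = 8/13.
Country 1 indifferent between Alpha and Beta: q·3 + (1−q)·6 = q·5 + (1−q)·2 ⟹ 6 + (-3)q = 2 + 3q ⟹ q = 2/3.

p = 8/13, q = 2/3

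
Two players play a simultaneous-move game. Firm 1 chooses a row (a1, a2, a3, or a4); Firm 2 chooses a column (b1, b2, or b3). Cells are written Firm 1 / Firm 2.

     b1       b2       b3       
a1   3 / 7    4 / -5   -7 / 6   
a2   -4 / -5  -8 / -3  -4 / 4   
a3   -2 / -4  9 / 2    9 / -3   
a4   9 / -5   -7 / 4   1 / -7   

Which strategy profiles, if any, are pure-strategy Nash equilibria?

(a3, b2)

Check mutual best responses: a cell is a NE iff neither player can gain by unilaterally deviating.
Firm 1's best responses — vs b1: a4 (payoff 9); vs b2: a3 (payoff 9); vs b3: a3 (payoff 9).
Firm 2's best responses — vs a1: b1 (payoff 7); vs a2: b3 (payoff 4); vs a3: b2 (payoff 2); vs a4: b2 (payoff 4).
The only mutual best response is (a3, b2); neither player gains by switching there.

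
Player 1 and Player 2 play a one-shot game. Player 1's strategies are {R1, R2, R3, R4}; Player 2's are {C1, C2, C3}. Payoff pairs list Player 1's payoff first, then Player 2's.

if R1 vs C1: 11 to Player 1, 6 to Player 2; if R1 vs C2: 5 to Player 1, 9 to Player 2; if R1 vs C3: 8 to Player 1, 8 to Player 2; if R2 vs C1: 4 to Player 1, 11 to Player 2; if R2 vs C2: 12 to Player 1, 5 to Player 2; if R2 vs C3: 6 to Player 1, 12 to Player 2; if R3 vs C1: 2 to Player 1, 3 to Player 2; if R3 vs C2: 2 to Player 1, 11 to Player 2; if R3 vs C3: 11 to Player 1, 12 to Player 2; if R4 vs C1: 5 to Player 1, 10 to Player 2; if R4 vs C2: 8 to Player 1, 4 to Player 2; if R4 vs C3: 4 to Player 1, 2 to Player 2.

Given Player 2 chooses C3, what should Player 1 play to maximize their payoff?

R3

With Player 2 fixed at C3, Player 1's payoffs are: R1 → 8, R2 → 6, R3 → 11, R4 → 4.
The maximum is 11, achieved by R3.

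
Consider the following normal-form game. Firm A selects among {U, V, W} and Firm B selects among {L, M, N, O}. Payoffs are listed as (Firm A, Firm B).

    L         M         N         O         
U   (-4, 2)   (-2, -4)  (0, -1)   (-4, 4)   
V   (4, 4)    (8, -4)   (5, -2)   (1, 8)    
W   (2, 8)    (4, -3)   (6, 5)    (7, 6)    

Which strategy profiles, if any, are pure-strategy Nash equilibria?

No pure-strategy Nash equilibrium

Find each player's best response to every opponent strategy; NE are the intersections.
Firm A's best responses — vs L: V (payoff 4); vs M: V (payoff 8); vs N: W (payoff 6); vs O: W (payoff 7).
Firm B's best responses — vs U: O (payoff 4); vs V: O (payoff 8); vs W: L (payoff 8).
No cell has both players best-responding. For instance, Firm A's best reply to L is V, but against V Firm B prefers O over L.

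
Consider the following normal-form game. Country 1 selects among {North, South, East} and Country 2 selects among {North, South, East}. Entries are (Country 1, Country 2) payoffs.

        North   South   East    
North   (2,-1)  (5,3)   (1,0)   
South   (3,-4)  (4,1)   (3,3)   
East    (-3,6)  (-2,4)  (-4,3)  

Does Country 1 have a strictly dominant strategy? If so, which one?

No strictly dominant strategy

A strategy is strictly dominant if it gives Country 1 a strictly higher payoff than every other strategy, against every choice by the opponent.
North is not dominant: against North, South gives 3 > 2.
South is not dominant: against South, North gives 5 > 4.
East is not dominant: against North, North gives 2 > -3.
No single strategy is best against every opponent action.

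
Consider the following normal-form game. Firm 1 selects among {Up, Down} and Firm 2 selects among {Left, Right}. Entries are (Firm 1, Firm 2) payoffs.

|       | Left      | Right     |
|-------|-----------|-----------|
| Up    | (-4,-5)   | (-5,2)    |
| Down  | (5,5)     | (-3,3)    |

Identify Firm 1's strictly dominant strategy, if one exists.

A strategy is strictly dominant if it gives Firm 1 a strictly higher payoff than every other strategy, against every choice by the opponent.
Down strictly dominates: vs Left: 5 > -4; vs Right: -3 > -5.

Down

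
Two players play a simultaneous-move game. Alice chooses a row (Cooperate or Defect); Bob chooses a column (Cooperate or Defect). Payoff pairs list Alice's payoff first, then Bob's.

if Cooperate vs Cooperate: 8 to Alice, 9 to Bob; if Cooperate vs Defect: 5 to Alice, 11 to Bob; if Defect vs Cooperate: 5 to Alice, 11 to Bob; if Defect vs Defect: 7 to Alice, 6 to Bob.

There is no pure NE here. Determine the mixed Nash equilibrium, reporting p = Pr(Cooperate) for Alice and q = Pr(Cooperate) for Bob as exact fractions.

p = 5/7, q = 2/5

Each player's mixing probability is pinned down by making the *other* player indifferent.
Bob indifferent between Cooperate and Defect: p·9 + (1−p)·11 = p·11 + (1−p)·6 ⟹ 11 + (-2)p = 6 + 5p ⟹ p = 5/7.
Alice indifferent between Cooperate and Defect: q·8 + (1−q)·5 = q·5 + (1−q)·7 ⟹ 5 + 3q = 7 + (-2)q ⟹ q = 2/5.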